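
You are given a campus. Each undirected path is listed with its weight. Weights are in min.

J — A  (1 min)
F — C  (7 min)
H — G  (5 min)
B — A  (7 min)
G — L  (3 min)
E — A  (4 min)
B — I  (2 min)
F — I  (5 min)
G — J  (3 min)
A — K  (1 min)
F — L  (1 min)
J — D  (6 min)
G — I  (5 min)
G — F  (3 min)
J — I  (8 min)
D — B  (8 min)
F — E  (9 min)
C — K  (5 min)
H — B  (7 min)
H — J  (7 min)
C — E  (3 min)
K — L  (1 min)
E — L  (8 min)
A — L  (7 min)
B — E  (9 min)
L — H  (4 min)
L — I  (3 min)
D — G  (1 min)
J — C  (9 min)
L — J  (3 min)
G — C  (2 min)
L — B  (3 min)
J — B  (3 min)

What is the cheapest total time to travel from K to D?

5 min

Settle nodes by increasing distance from K:
K: 0
A: 1  (via K)
L: 1  (via K)
F: 2  (via L)
J: 2  (via A)
B: 4  (via L)
G: 4  (via L)
I: 4  (via L)
C: 5  (via K)
D: 5  (via G)
Shortest route: K → L → G → D = 5 min.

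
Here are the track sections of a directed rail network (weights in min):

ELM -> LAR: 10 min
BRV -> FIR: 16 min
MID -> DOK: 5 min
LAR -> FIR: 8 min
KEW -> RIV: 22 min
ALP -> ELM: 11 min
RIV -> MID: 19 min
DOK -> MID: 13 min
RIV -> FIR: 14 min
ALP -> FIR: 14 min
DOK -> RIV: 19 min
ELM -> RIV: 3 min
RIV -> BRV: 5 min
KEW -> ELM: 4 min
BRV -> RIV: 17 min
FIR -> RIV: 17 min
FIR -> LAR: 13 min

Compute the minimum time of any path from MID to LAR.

Enumerating some paths:
MID → DOK → RIV → FIR → LAR: 5+19+14+13 = 51
MID → DOK → RIV → BRV → FIR → LAR: 5+19+5+16+13 = 58
Cheapest is MID → DOK → RIV → FIR → LAR at 51 min.

51 min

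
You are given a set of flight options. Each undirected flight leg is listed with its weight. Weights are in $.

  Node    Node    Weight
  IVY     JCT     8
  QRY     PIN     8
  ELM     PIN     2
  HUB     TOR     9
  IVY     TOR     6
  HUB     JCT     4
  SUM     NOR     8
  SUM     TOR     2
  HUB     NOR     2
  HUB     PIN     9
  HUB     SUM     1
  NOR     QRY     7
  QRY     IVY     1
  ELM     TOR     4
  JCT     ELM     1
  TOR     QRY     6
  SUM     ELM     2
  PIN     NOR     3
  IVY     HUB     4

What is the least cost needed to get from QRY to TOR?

$6

Running Dijkstra from QRY:
QRY: 0
IVY: 1  (via QRY)
HUB: 5  (via IVY)
TOR: 6  (via QRY)
Shortest route: QRY–TOR = $6.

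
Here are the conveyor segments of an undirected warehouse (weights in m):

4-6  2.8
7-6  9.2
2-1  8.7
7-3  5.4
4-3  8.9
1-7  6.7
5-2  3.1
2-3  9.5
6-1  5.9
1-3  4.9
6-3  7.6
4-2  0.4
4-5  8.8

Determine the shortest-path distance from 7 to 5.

15.5 m

Shortest distances from 7:
7: 0
3: 5.4  (via 7)
1: 6.7  (via 7)
6: 9.2  (via 7)
4: 12  (via 6)
2: 12.4  (via 4)
5: 15.5  (via 2)
Shortest route: 7 → 6 → 4 → 2 → 5 = 15.5 m.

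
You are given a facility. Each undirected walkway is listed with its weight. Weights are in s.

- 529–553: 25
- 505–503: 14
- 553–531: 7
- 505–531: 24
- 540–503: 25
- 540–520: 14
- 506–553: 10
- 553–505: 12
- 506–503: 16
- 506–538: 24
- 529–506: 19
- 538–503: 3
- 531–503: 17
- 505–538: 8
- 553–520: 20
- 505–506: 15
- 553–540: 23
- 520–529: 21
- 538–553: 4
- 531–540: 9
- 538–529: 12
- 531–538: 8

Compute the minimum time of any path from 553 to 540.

Settle nodes by increasing distance from 553:
553: 0
538: 4  (via 553)
531: 7  (via 553)
503: 7  (via 538)
506: 10  (via 553)
505: 12  (via 553)
529: 16  (via 538)
540: 16  (via 531)
Shortest route: 553–531–540 = 16 s.

16 s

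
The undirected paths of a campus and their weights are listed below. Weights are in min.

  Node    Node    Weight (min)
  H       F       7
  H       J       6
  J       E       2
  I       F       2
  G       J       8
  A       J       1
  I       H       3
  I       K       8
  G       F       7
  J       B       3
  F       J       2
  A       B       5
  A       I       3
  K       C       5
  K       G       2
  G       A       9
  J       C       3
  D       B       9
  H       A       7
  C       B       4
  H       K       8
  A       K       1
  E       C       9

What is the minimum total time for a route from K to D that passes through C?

Shortest K→C: K–C = 5
Best C to D: C–B–D costing 13
Total via C: 5 + 13 = 18 min.

18 min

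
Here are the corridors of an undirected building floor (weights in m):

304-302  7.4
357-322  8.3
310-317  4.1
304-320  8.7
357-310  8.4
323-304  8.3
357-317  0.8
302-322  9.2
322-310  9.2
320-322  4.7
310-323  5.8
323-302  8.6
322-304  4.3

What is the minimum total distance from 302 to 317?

18.3 m

Shortest distances from 302:
302: 0
304: 7.4  (via 302)
323: 8.6  (via 302)
322: 9.2  (via 302)
320: 13.9  (via 322)
310: 14.4  (via 323)
357: 17.5  (via 322)
317: 18.3  (via 357)
Shortest route: 302–322–357–317 = 18.3 m.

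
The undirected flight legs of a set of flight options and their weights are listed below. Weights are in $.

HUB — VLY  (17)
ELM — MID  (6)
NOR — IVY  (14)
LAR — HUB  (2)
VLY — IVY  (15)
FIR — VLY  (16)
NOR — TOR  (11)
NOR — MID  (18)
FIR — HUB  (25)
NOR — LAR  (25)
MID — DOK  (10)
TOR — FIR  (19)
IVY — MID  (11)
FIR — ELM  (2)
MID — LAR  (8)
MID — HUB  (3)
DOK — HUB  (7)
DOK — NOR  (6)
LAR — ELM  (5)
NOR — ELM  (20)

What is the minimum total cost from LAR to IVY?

Settle nodes by increasing distance from LAR:
LAR: 0
HUB: 2  (via LAR)
ELM: 5  (via LAR)
MID: 5  (via HUB)
FIR: 7  (via ELM)
DOK: 9  (via HUB)
NOR: 15  (via DOK)
IVY: 16  (via MID)
Shortest route: LAR → HUB → MID → IVY = $16.

$16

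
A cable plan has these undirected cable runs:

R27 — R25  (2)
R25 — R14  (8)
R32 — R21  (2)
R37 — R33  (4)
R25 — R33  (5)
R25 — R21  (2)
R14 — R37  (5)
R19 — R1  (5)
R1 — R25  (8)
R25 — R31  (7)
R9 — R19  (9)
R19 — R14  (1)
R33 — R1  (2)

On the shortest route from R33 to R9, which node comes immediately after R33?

Compare a few routes:
R33–R1–R19–R9: 2+5+9 = 16
R33–R37–R14–R19–R9: 4+5+1+9 = 19
R33–R25–R14–R19–R9: 5+8+1+9 = 23
Cheapest is R33–R1–R19–R9 at 16.
So from R33 the first move is to R1.

R1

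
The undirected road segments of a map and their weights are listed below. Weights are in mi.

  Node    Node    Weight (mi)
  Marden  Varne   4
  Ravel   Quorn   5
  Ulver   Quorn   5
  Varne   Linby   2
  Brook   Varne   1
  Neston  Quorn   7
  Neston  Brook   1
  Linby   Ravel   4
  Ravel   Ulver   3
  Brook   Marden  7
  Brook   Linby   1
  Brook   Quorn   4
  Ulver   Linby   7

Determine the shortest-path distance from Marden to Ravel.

Running Dijkstra from Marden:
Marden: 0
Varne: 4  (via Marden)
Brook: 5  (via Varne)
Linby: 6  (via Varne)
Neston: 6  (via Brook)
Quorn: 9  (via Brook)
Ravel: 10  (via Linby)
Shortest route: Marden → Varne → Linby → Ravel = 10 mi.

10 mi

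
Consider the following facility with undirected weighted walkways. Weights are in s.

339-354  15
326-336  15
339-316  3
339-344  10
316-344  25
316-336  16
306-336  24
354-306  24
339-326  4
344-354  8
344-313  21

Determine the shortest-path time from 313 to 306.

Shortest distances from 313:
313: 0
344: 21  (via 313)
354: 29  (via 344)
339: 31  (via 344)
316: 34  (via 339)
326: 35  (via 339)
336: 50  (via 316)
306: 53  (via 354)
Shortest route: 313–344–354–306 = 53 s.

53 s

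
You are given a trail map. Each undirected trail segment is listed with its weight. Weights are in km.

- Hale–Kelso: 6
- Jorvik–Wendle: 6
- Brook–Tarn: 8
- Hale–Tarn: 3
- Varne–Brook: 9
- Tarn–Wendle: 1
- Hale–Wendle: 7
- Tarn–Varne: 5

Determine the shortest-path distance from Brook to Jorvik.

Shortest distances from Brook:
Brook: 0
Tarn: 8  (via Brook)
Wendle: 9  (via Tarn)
Varne: 9  (via Brook)
Hale: 11  (via Tarn)
Jorvik: 15  (via Wendle)
Shortest route: Brook → Tarn → Wendle → Jorvik = 15 km.

15 km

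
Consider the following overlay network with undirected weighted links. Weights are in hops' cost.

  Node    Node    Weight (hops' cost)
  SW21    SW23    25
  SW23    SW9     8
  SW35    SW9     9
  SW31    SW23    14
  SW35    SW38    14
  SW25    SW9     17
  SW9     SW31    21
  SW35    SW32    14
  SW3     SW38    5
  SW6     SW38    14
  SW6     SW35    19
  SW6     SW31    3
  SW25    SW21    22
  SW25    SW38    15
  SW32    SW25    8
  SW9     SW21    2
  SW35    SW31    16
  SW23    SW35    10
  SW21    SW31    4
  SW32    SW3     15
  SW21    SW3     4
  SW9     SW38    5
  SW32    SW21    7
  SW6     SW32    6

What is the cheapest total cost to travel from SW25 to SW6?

Enumerating some paths:
SW25 → SW32 → SW21 → SW31 → SW6: 8+7+4+3 = 22
SW25 → SW32 → SW6: 8+6 = 14
Cheapest is SW25 → SW32 → SW6 at 14 hops' cost.

14 hops' cost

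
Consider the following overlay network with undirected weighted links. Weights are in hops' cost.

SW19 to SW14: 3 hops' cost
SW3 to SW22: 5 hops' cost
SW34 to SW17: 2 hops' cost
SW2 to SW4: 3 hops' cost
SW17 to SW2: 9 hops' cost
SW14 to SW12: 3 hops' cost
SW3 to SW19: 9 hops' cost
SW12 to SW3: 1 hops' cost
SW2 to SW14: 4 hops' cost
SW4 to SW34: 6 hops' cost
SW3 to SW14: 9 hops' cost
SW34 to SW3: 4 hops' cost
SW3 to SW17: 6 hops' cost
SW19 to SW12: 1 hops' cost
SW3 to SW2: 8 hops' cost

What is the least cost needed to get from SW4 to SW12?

10 hops' cost

Enumerating some paths:
SW4 → SW2 → SW14 → SW12: 3+4+3 = 10
SW4 → SW2 → SW14 → SW19 → SW12: 3+4+3+1 = 11
SW4 → SW34 → SW3 → SW12: 6+4+1 = 11
Cheapest is SW4 → SW2 → SW14 → SW12 at 10 hops' cost.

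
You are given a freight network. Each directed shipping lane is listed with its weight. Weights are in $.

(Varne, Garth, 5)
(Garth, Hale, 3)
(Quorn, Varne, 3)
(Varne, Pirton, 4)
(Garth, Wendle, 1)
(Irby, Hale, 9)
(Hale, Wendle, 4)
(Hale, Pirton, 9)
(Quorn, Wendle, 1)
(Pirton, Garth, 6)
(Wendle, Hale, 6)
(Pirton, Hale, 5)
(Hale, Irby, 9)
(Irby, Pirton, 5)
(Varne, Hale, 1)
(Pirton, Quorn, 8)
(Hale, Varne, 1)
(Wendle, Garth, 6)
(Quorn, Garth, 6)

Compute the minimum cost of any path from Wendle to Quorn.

Settle nodes by increasing distance from Wendle:
Wendle: 0
Garth: 6  (via Wendle)
Hale: 6  (via Wendle)
Varne: 7  (via Hale)
Pirton: 11  (via Varne)
Irby: 15  (via Hale)
Quorn: 19  (via Pirton)
Shortest route: Wendle–Hale–Varne–Pirton–Quorn = $19.

$19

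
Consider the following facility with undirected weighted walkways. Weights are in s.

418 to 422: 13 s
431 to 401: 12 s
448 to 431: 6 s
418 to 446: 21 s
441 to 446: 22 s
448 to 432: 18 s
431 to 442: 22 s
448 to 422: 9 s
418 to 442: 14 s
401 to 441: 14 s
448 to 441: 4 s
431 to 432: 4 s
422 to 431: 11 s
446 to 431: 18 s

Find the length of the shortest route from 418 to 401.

36 s

Shortest distances from 418:
418: 0
422: 13  (via 418)
442: 14  (via 418)
446: 21  (via 418)
448: 22  (via 422)
431: 24  (via 422)
441: 26  (via 448)
432: 28  (via 431)
401: 36  (via 431)
Shortest route: 418 → 422 → 431 → 401 = 36 s.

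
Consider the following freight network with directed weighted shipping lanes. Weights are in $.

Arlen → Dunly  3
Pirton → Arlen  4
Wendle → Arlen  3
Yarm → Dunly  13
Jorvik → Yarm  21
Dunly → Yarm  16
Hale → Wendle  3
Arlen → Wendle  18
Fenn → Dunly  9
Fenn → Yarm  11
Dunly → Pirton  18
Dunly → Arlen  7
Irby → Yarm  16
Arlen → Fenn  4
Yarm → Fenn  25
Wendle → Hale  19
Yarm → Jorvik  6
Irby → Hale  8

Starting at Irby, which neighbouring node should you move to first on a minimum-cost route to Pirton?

Hale

Compare a few routes:
Irby - Hale - Wendle - Arlen - Fenn - Dunly - Pirton: 8+3+3+4+9+18 = 45
Irby - Hale - Wendle - Arlen - Dunly - Pirton: 8+3+3+3+18 = 35
The minimum is $35 via Irby - Hale - Wendle - Arlen - Dunly - Pirton.
So from Irby the first move is to Hale.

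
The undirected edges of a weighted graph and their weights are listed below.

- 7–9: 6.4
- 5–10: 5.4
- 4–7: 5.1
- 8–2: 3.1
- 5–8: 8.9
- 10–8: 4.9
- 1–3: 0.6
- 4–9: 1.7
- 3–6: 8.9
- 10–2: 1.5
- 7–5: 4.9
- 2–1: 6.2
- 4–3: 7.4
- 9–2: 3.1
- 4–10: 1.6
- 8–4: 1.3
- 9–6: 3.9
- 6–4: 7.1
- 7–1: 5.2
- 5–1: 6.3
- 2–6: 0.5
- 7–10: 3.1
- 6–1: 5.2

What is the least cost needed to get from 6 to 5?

7.4

Compare a few routes:
6 → 2 → 10 → 5: 0.5+1.5+5.4 = 7.4
6 → 2 → 10 → 7 → 5: 0.5+1.5+3.1+4.9 = 10
6 → 2 → 8 → 4 → 10 → 5: 0.5+3.1+1.3+1.6+5.4 = 11.9
6 → 1 → 5: 5.2+6.3 = 11.5
The minimum is 7.4 via 6 → 2 → 10 → 5.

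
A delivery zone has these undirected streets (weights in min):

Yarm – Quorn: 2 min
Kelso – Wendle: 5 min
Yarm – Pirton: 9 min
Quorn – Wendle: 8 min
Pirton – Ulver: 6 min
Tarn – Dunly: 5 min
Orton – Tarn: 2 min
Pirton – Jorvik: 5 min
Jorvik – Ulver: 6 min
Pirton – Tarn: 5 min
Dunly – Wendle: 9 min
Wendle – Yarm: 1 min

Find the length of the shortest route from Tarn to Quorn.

Shortest distances from Tarn:
Tarn: 0
Orton: 2  (via Tarn)
Pirton: 5  (via Tarn)
Dunly: 5  (via Tarn)
Jorvik: 10  (via Pirton)
Ulver: 11  (via Pirton)
Yarm: 14  (via Pirton)
Wendle: 14  (via Dunly)
Quorn: 16  (via Yarm)
Shortest route: Tarn–Pirton–Yarm–Quorn = 16 min.

16 min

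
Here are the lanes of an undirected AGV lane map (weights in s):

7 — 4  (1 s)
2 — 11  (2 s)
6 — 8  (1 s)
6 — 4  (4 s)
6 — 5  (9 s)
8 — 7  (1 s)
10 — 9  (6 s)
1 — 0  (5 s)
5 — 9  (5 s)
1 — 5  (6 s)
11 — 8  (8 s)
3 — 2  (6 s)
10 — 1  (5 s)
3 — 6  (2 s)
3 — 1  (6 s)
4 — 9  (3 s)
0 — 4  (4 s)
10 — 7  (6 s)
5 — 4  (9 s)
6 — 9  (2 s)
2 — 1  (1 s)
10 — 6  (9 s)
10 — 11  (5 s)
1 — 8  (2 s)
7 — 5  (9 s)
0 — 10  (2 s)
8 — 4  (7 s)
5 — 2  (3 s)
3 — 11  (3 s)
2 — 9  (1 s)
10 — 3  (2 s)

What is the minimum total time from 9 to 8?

Shortest distances from 9:
9: 0
2: 1  (via 9)
1: 2  (via 2)
6: 2  (via 9)
4: 3  (via 9)
8: 3  (via 6)
Shortest route: 9 → 6 → 8 = 3 s.

3 s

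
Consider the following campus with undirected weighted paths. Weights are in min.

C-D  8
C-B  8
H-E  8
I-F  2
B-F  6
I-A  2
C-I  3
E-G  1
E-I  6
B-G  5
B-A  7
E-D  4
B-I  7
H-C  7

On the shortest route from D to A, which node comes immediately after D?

E

Candidate routes:
D–E–G–B–A: 4+1+5+7 = 17
D–C–I–A: 8+3+2 = 13
D–E–I–A: 4+6+2 = 12
Cheapest is D–E–I–A at 12 min.
So from D the first move is to E.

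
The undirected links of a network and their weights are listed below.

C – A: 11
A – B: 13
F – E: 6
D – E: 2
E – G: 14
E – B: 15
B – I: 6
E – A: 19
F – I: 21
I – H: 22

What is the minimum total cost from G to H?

57

Shortest distances from G:
G: 0
E: 14  (via G)
D: 16  (via E)
F: 20  (via E)
B: 29  (via E)
A: 33  (via E)
I: 35  (via B)
C: 44  (via A)
H: 57  (via I)
Shortest route: G–E–B–I–H = 57.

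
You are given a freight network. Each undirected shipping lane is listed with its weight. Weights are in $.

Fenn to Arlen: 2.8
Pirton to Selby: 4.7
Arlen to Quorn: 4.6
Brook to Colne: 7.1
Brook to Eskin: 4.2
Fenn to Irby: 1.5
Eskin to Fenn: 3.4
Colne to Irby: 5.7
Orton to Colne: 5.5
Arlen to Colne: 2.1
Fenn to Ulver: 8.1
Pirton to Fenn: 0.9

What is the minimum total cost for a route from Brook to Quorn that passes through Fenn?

$15

Shortest Brook→Fenn: Brook → Eskin → Fenn = 7.6
Best Fenn to Quorn: Fenn → Arlen → Quorn costing 7.4
Total via Fenn: 7.6 + 7.4 = $15.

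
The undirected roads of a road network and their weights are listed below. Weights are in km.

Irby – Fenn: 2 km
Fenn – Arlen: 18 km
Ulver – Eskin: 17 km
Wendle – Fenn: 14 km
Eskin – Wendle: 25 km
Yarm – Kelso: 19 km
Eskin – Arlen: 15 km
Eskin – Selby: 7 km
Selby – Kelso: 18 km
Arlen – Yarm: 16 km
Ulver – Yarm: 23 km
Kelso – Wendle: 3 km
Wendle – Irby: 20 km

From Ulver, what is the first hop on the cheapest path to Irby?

Compare a few routes:
Ulver–Eskin–Wendle–Fenn–Irby: 17+25+14+2 = 58
Ulver–Eskin–Arlen–Fenn–Irby: 17+15+18+2 = 52
Cheapest is Ulver–Eskin–Arlen–Fenn–Irby at 52 km.
So from Ulver the first move is to Eskin.

Eskin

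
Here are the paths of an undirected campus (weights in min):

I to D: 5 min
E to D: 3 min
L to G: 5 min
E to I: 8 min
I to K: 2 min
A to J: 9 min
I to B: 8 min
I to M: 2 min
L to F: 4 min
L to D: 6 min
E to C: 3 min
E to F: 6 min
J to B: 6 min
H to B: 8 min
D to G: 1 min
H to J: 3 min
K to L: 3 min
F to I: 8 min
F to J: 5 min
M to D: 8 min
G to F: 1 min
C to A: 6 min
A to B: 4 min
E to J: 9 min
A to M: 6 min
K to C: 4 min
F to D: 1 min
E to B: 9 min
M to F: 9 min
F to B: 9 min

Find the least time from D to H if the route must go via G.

Shortest D→G: D–G = 1
Best G to H: G–F–J–H costing 9
Total via G: 1 + 9 = 10 min.

10 min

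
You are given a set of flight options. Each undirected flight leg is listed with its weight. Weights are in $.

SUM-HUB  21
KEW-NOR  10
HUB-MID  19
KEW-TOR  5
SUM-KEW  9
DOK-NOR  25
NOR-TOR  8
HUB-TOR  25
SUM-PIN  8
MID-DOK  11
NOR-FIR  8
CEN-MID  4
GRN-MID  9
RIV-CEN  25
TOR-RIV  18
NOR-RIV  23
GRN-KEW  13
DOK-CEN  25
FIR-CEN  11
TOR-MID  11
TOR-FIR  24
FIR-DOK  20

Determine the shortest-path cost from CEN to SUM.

Shortest distances from CEN:
CEN: 0
MID: 4  (via CEN)
FIR: 11  (via CEN)
GRN: 13  (via MID)
TOR: 15  (via MID)
DOK: 15  (via MID)
NOR: 19  (via FIR)
KEW: 20  (via TOR)
HUB: 23  (via MID)
RIV: 25  (via CEN)
SUM: 29  (via KEW)
Shortest route: CEN–MID–TOR–KEW–SUM = $29.

$29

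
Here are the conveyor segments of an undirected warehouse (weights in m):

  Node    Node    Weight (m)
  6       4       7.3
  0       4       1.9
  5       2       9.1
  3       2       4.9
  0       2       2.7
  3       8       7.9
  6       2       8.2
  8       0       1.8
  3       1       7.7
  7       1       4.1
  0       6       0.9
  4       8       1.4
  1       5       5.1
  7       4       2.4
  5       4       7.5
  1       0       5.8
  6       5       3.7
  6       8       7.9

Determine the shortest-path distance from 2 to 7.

Running Dijkstra from 2:
2: 0
0: 2.7  (via 2)
6: 3.6  (via 0)
8: 4.5  (via 0)
4: 4.6  (via 0)
3: 4.9  (via 2)
7: 7  (via 4)
Shortest route: 2–0–4–7 = 7 m.

7 m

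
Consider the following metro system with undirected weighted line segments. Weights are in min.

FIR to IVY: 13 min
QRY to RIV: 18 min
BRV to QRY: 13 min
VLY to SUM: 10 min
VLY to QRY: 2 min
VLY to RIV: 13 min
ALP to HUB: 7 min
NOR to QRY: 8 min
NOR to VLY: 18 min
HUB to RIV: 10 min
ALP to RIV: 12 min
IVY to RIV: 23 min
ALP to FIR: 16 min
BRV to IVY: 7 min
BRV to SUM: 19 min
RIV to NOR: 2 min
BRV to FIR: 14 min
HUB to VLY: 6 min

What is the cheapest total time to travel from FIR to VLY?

29 min

Enumerating some paths:
FIR - IVY - BRV - QRY - VLY: 13+7+13+2 = 35
FIR - ALP - HUB - VLY: 16+7+6 = 29
Cheapest is FIR - ALP - HUB - VLY at 29 min.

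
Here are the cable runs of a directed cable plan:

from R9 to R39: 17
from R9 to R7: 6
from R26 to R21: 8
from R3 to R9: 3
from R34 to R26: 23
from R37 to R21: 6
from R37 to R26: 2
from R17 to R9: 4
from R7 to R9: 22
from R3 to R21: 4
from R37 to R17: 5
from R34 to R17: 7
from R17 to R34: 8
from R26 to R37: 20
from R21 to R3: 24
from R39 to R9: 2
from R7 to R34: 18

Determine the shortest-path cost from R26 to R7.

Shortest distances from R26:
R26: 0
R21: 8  (via R26)
R37: 20  (via R26)
R17: 25  (via R37)
R9: 29  (via R17)
R3: 32  (via R21)
R34: 33  (via R17)
R7: 35  (via R9)
Shortest route: R26 → R37 → R17 → R9 → R7 = 35.

35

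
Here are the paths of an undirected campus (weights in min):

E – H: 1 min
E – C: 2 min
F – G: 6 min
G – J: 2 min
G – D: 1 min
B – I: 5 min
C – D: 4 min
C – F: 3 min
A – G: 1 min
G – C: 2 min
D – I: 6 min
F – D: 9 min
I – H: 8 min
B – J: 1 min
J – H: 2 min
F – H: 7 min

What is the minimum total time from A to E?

5 min

Running Dijkstra from A:
A: 0
G: 1  (via A)
D: 2  (via G)
C: 3  (via G)
J: 3  (via G)
B: 4  (via J)
E: 5  (via C)
Shortest route: A–G–C–E = 5 min.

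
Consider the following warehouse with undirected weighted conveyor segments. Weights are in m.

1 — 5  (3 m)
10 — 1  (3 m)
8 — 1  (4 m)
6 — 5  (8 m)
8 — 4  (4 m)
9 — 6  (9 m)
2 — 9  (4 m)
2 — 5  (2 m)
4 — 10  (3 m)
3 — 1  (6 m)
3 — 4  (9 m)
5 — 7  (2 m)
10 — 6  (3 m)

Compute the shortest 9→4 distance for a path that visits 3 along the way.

Shortest 9→3: 9–2–5–1–3 = 15
Best 3 to 4: 3–4 costing 9
Total via 3: 15 + 9 = 24 m.

24 m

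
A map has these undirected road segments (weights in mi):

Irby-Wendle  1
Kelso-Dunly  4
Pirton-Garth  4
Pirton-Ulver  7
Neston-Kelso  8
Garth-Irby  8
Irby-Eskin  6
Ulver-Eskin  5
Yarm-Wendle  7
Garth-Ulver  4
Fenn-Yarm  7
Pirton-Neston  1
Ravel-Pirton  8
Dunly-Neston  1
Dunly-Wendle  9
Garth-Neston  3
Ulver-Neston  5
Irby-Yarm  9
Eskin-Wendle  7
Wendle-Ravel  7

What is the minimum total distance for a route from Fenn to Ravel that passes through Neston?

Best Fenn to Neston: Fenn–Yarm–Wendle–Dunly–Neston costing 24
Best Neston to Ravel: Neston–Pirton–Ravel costing 9
Total via Neston: 24 + 9 = 33 mi.

33 mi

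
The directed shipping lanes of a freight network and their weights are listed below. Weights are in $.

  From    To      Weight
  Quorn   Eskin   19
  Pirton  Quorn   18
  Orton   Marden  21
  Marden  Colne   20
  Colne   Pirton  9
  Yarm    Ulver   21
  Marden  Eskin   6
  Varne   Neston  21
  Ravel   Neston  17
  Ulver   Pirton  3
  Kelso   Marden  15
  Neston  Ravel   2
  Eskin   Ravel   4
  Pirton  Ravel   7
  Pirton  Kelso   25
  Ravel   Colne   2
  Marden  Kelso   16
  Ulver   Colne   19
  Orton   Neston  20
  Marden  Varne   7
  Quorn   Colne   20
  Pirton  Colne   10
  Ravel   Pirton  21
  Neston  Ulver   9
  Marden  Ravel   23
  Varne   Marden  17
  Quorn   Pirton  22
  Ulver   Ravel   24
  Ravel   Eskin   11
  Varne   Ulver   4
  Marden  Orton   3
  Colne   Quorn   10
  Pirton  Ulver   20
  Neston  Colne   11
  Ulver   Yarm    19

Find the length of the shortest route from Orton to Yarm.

$48

Compare a few routes:
Orton–Neston–Ulver–Yarm: 20+9+19 = 48
Orton–Marden–Varne–Ulver–Yarm: 21+7+4+19 = 51
The minimum is $48 via Orton–Neston–Ulver–Yarm.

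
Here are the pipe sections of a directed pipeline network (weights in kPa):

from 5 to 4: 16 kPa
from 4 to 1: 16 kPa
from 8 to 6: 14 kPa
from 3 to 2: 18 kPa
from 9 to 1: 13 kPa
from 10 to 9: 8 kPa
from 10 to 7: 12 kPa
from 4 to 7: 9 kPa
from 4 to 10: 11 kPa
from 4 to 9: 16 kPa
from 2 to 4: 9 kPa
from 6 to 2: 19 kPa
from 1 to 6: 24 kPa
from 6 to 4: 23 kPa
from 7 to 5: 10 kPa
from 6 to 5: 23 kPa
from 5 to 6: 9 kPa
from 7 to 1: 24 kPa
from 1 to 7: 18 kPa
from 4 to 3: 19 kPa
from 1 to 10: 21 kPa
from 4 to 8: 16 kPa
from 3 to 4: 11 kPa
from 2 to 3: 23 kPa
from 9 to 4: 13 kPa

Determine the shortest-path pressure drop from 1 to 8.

58 kPa

Compare a few routes:
1 → 7 → 5 → 4 → 8: 18+10+16+16 = 60
1 → 10 → 9 → 4 → 8: 21+8+13+16 = 58
The minimum is 58 kPa via 1 → 10 → 9 → 4 → 8.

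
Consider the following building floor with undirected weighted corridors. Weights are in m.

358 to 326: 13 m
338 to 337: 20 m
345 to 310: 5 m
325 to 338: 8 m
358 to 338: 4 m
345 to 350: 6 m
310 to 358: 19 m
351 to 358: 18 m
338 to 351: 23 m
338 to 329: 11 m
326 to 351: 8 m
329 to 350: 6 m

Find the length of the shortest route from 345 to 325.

Compare a few routes:
345–310–358–351–338–325: 5+19+18+23+8 = 73
345–350–329–338–325: 6+6+11+8 = 31
345–310–358–338–325: 5+19+4+8 = 36
The minimum is 31 m via 345–350–329–338–325.

31 m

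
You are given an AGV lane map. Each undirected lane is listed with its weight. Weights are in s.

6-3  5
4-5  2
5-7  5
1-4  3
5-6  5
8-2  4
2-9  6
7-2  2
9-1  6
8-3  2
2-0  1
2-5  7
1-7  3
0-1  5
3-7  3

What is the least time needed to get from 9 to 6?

16 s

Candidate routes:
9 - 2 - 8 - 3 - 6: 6+4+2+5 = 17
9 - 2 - 7 - 3 - 6: 6+2+3+5 = 16
The minimum is 16 s via 9 - 2 - 7 - 3 - 6.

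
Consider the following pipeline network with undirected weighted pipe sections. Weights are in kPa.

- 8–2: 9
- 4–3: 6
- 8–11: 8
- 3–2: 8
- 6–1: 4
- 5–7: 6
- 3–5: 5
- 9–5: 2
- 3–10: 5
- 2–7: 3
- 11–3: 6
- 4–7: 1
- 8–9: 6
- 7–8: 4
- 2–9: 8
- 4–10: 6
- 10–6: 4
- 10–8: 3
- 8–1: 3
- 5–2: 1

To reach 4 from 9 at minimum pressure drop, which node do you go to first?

Compare a few routes:
9–5–7–4: 2+6+1 = 9
9–8–7–4: 6+4+1 = 11
9–5–2–7–4: 2+1+3+1 = 7
Cheapest is 9–5–2–7–4 at 7 kPa.
So from 9 the first move is to 5.

5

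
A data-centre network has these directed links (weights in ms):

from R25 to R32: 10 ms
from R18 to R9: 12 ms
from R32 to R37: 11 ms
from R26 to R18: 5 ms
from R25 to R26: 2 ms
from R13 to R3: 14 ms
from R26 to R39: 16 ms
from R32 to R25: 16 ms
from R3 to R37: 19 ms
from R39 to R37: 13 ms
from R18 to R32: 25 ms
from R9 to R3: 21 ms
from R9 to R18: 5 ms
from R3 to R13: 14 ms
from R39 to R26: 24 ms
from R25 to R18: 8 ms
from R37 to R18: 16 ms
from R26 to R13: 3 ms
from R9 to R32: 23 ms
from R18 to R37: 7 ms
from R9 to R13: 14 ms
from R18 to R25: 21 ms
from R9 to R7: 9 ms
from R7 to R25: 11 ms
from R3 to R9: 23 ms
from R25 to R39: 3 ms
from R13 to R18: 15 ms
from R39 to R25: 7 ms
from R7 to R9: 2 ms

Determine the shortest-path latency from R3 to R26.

Compare a few routes:
R3–R9–R7–R25–R26: 23+9+11+2 = 45
R3–R9–R18–R25–R26: 23+5+21+2 = 51
Cheapest is R3–R9–R7–R25–R26 at 45 ms.

45 ms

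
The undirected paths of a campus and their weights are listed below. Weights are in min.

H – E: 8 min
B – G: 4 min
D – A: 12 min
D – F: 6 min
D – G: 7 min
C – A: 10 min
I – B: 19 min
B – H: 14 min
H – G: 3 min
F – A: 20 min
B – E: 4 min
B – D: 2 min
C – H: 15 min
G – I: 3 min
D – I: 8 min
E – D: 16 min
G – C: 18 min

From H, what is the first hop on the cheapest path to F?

Candidate routes:
H - E - B - D - F: 8+4+2+6 = 20
H - G - D - F: 3+7+6 = 16
H - G - B - D - F: 3+4+2+6 = 15
The minimum is 15 min via H - G - B - D - F.
So from H the first move is to G.

G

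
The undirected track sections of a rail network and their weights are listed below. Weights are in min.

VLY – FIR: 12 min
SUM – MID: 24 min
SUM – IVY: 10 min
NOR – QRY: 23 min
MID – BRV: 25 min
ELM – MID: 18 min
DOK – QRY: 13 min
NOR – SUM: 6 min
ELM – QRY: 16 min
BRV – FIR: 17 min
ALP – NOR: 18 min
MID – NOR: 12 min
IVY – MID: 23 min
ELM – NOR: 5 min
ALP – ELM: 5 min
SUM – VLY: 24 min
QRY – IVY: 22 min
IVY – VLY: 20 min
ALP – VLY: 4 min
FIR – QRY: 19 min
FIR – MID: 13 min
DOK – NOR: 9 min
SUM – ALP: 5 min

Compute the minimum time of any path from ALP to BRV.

33 min

Compare a few routes:
ALP–VLY–FIR–BRV: 4+12+17 = 33
ALP–ELM–NOR–MID–BRV: 5+5+12+25 = 47
Cheapest is ALP–VLY–FIR–BRV at 33 min.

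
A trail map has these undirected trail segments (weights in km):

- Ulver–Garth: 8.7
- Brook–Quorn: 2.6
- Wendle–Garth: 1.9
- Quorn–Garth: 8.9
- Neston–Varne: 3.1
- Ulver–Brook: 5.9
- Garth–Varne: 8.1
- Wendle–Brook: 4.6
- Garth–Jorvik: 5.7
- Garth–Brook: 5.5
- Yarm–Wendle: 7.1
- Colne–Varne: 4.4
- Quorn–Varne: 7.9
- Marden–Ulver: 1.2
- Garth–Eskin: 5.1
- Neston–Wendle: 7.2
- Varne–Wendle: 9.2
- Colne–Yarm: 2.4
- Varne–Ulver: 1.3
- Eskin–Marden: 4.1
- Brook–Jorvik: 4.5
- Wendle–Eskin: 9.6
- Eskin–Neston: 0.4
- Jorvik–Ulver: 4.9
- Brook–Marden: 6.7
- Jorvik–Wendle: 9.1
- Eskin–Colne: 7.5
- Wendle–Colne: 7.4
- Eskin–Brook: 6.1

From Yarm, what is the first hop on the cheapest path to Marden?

Colne

Candidate routes:
Yarm - Colne - Eskin - Marden: 2.4+7.5+4.1 = 14
Yarm - Colne - Varne - Ulver - Marden: 2.4+4.4+1.3+1.2 = 9.3
Cheapest is Yarm - Colne - Varne - Ulver - Marden at 9.3 km.
So from Yarm the first move is to Colne.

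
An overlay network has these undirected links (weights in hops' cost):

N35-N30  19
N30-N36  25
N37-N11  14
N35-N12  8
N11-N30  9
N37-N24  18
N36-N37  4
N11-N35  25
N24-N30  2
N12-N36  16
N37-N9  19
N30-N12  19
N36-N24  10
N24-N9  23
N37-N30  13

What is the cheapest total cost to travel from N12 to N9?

Enumerating some paths:
N12 - N30 - N24 - N9: 19+2+23 = 44
N12 - N36 - N24 - N9: 16+10+23 = 49
N12 - N30 - N37 - N9: 19+13+19 = 51
N12 - N36 - N37 - N9: 16+4+19 = 39
Cheapest is N12 - N36 - N37 - N9 at 39 hops' cost.

39 hops' cost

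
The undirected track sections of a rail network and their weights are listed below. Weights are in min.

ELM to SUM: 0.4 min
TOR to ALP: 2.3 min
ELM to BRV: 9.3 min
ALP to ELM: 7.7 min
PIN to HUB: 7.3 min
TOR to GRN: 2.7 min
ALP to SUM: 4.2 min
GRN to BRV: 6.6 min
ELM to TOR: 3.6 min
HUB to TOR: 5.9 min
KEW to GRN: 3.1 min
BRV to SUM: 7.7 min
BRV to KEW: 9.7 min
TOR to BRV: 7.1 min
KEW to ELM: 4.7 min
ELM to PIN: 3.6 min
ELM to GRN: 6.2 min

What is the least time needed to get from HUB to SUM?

Compare a few routes:
HUB - TOR - GRN - ELM - SUM: 5.9+2.7+6.2+0.4 = 15.2
HUB - TOR - ELM - SUM: 5.9+3.6+0.4 = 9.9
HUB - TOR - ALP - SUM: 5.9+2.3+4.2 = 12.4
HUB - PIN - ELM - SUM: 7.3+3.6+0.4 = 11.3
The minimum is 9.9 min via HUB - TOR - ELM - SUM.

9.9 min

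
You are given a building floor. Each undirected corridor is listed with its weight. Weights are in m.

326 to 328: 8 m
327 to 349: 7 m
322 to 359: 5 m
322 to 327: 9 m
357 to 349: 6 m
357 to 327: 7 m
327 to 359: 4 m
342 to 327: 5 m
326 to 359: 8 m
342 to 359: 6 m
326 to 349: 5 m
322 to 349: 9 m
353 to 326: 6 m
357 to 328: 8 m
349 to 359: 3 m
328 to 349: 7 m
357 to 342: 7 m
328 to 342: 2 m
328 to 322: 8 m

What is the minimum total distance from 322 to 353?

Settle nodes by increasing distance from 322:
322: 0
359: 5  (via 322)
328: 8  (via 322)
349: 8  (via 359)
327: 9  (via 322)
342: 10  (via 328)
326: 13  (via 359)
357: 14  (via 349)
353: 19  (via 326)
Shortest route: 322 → 359 → 326 → 353 = 19 m.

19 m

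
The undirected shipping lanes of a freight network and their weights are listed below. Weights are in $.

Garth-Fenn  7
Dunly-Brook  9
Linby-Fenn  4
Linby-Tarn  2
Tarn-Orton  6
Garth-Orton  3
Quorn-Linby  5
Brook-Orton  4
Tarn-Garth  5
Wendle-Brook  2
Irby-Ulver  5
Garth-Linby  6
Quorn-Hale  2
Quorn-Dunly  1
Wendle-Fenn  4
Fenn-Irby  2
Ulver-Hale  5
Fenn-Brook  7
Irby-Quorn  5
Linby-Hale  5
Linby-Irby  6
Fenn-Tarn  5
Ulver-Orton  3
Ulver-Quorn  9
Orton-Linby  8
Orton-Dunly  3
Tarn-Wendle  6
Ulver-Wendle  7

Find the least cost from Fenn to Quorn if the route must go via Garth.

$14

Shortest Fenn→Garth: Fenn–Garth = 7
Best Garth to Quorn: Garth–Orton–Dunly–Quorn costing 7
Total via Garth: 7 + 7 = $14.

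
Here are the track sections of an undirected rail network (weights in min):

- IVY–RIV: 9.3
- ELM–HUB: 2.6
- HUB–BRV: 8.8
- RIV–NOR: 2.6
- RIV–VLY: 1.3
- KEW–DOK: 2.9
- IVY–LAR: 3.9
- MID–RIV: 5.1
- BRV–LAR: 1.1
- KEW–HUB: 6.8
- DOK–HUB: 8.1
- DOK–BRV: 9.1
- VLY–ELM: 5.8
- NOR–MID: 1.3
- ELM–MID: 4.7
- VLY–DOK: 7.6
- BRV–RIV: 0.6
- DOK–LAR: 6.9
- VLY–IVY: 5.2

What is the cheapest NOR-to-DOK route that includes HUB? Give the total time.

Shortest NOR→HUB: NOR → MID → ELM → HUB = 8.6
Shortest HUB→DOK: HUB → DOK = 8.1
Total via HUB: 8.6 + 8.1 = 16.7 min.

16.7 min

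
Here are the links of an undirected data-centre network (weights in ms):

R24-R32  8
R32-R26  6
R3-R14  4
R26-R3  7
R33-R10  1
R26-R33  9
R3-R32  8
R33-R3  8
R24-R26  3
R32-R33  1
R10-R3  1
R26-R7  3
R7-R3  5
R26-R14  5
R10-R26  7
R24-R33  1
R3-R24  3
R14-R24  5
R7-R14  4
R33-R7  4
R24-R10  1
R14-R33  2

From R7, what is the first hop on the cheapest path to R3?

Compare a few routes:
R7–R3: 5 = 5
R7–R33–R10–R3: 4+1+1 = 6
Cheapest is R7–R3 at 5 ms.
So from R7 the first move is to R3.

R3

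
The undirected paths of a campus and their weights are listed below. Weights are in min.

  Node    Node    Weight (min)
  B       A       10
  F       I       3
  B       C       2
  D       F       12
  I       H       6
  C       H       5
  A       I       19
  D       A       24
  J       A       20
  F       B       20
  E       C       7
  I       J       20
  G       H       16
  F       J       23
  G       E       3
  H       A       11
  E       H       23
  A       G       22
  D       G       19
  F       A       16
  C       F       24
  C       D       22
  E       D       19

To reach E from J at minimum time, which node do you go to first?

Compare a few routes:
J–A–H–C–E: 20+11+5+7 = 43
J–F–I–H–C–E: 23+3+6+5+7 = 44
J–I–H–C–E: 20+6+5+7 = 38
J–A–B–C–E: 20+10+2+7 = 39
The minimum is 38 min via J–I–H–C–E.
So from J the first move is to I.

I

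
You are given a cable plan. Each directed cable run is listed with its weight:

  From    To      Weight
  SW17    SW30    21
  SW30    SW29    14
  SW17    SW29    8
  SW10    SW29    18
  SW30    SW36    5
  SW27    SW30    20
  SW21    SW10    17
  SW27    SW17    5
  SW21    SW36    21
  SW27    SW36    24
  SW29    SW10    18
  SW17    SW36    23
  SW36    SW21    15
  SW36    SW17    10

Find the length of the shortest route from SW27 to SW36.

24

Shortest distances from SW27:
SW27: 0
SW17: 5  (via SW27)
SW29: 13  (via SW17)
SW30: 20  (via SW27)
SW36: 24  (via SW27)
Shortest route: SW27 → SW36 = 24.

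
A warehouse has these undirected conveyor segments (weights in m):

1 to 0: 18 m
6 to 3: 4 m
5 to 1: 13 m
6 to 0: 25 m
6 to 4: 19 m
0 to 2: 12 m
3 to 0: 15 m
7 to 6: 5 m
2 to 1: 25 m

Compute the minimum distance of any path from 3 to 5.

46 m

Running Dijkstra from 3:
3: 0
6: 4  (via 3)
7: 9  (via 6)
0: 15  (via 3)
4: 23  (via 6)
2: 27  (via 0)
1: 33  (via 0)
5: 46  (via 1)
Shortest route: 3 → 0 → 1 → 5 = 46 m.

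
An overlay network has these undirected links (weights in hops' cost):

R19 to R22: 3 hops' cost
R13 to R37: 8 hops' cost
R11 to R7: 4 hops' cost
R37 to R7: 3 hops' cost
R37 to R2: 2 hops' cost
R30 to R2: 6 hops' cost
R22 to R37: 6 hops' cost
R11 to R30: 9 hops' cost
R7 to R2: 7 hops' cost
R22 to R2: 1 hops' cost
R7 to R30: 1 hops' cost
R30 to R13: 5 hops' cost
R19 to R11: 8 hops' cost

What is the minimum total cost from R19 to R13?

Running Dijkstra from R19:
R19: 0
R22: 3  (via R19)
R2: 4  (via R22)
R37: 6  (via R2)
R11: 8  (via R19)
R7: 9  (via R37)
R30: 10  (via R2)
R13: 14  (via R37)
Shortest route: R19–R22–R2–R37–R13 = 14 hops' cost.

14 hops' cost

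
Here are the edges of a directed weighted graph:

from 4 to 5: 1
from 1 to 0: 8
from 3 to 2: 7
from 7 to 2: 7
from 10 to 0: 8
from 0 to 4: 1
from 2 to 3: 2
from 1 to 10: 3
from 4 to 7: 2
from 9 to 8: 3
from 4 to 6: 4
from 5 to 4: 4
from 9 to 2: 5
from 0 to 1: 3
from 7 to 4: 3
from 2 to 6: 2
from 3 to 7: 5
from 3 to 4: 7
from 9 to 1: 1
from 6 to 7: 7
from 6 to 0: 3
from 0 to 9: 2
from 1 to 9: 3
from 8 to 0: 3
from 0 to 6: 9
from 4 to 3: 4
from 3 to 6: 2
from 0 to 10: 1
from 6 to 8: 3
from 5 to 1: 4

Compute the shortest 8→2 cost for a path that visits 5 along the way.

17

Shortest 8→5: 8 → 0 → 4 → 5 = 5
Shortest 5→2: 5 → 1 → 9 → 2 = 12
Total via 5: 5 + 12 = 17.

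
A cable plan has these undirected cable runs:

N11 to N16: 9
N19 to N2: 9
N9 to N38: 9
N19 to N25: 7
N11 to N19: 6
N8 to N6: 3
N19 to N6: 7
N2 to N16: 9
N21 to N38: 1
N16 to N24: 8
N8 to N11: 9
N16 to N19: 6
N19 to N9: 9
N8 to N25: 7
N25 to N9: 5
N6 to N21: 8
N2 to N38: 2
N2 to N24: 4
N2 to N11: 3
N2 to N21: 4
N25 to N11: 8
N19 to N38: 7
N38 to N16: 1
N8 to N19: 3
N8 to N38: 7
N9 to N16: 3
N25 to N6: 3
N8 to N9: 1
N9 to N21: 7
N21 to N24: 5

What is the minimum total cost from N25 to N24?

Running Dijkstra from N25:
N25: 0
N6: 3  (via N25)
N9: 5  (via N25)
N8: 6  (via N6)
N19: 7  (via N25)
N16: 8  (via N9)
N11: 8  (via N25)
N38: 9  (via N16)
N21: 10  (via N38)
N2: 11  (via N11)
N24: 15  (via N21)
Shortest route: N25–N9–N16–N38–N21–N24 = 15.

15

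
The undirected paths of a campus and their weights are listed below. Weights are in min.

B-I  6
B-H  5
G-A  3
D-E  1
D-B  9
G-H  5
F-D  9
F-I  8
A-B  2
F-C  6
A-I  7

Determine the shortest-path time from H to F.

19 min

Running Dijkstra from H:
H: 0
B: 5  (via H)
G: 5  (via H)
A: 7  (via B)
I: 11  (via B)
D: 14  (via B)
E: 15  (via D)
F: 19  (via I)
Shortest route: H–B–I–F = 19 min.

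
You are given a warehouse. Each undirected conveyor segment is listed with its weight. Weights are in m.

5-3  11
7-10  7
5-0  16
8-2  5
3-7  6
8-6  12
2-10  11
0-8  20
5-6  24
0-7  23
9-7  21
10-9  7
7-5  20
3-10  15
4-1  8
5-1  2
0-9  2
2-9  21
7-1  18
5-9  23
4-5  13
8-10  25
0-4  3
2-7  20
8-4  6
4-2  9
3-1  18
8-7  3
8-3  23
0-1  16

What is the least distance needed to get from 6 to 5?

24 m

Candidate routes:
6–8–4–1–5: 12+6+8+2 = 28
6–5: 24 = 24
6–8–4–5: 12+6+13 = 31
The minimum is 24 m via 6–5.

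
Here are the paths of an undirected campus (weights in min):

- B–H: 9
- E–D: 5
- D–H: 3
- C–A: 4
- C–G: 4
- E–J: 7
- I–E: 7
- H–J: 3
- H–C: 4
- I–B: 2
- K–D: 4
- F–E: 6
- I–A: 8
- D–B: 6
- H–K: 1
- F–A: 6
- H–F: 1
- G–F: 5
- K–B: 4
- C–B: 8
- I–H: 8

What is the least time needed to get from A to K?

8 min

Settle nodes by increasing distance from A:
A: 0
C: 4  (via A)
F: 6  (via A)
H: 7  (via F)
G: 8  (via C)
I: 8  (via A)
K: 8  (via H)
Shortest route: A → F → H → K = 8 min.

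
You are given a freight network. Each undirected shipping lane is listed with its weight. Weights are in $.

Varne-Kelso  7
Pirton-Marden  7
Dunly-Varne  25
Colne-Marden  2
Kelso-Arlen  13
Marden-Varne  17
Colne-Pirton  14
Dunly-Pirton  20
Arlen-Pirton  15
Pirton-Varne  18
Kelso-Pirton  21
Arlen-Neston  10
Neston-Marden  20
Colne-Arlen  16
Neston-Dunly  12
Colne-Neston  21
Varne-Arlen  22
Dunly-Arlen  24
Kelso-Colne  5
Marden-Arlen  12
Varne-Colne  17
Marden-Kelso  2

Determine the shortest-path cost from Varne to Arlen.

$20

Running Dijkstra from Varne:
Varne: 0
Kelso: 7  (via Varne)
Marden: 9  (via Kelso)
Colne: 11  (via Marden)
Pirton: 16  (via Marden)
Arlen: 20  (via Kelso)
Shortest route: Varne–Kelso–Arlen = $20.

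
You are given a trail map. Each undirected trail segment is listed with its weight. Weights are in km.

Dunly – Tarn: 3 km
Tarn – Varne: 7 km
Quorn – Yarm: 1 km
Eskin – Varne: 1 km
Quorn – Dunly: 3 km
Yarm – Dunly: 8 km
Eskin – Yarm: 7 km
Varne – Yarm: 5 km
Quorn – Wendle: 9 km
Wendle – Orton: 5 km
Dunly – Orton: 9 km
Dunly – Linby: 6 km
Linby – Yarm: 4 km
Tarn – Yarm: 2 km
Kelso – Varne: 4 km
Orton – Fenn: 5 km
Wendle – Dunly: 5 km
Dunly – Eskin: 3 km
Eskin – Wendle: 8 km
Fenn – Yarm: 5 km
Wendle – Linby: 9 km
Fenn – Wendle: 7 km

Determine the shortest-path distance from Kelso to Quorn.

10 km

Settle nodes by increasing distance from Kelso:
Kelso: 0
Varne: 4  (via Kelso)
Eskin: 5  (via Varne)
Dunly: 8  (via Eskin)
Yarm: 9  (via Varne)
Quorn: 10  (via Yarm)
Shortest route: Kelso → Varne → Yarm → Quorn = 10 km.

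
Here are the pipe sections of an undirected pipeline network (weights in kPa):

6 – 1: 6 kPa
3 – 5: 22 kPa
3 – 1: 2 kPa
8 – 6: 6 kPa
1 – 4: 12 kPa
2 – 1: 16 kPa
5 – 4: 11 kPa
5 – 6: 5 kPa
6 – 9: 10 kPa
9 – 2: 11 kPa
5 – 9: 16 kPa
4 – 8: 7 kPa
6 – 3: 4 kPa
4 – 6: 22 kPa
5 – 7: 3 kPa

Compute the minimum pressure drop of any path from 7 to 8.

14 kPa

Settle nodes by increasing distance from 7:
7: 0
5: 3  (via 7)
6: 8  (via 5)
3: 12  (via 6)
1: 14  (via 6)
4: 14  (via 5)
8: 14  (via 6)
Shortest route: 7–5–6–8 = 14 kPa.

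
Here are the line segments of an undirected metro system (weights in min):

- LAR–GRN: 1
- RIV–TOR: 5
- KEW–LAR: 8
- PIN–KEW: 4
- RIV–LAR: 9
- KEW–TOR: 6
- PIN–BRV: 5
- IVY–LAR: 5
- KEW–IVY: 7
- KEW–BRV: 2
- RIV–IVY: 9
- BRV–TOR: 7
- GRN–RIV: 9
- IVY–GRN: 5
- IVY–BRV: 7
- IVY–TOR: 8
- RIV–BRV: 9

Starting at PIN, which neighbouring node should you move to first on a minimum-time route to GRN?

Enumerating some paths:
PIN–KEW–LAR–GRN: 4+8+1 = 13
PIN–KEW–IVY–GRN: 4+7+5 = 16
Cheapest is PIN–KEW–LAR–GRN at 13 min.
So from PIN the first move is to KEW.

KEW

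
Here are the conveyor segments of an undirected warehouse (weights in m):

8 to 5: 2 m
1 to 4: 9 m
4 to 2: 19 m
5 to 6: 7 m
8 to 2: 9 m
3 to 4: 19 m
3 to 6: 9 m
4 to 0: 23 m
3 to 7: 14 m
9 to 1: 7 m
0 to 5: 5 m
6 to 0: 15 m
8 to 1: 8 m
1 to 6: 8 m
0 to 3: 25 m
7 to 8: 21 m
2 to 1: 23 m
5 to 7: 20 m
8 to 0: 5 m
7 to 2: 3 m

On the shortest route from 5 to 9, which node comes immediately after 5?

Candidate routes:
5 - 8 - 1 - 9: 2+8+7 = 17
5 - 6 - 1 - 9: 7+8+7 = 22
5 - 0 - 6 - 1 - 9: 5+15+8+7 = 35
5 - 0 - 8 - 1 - 9: 5+5+8+7 = 25
The minimum is 17 m via 5 - 8 - 1 - 9.
So from 5 the first move is to 8.

8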